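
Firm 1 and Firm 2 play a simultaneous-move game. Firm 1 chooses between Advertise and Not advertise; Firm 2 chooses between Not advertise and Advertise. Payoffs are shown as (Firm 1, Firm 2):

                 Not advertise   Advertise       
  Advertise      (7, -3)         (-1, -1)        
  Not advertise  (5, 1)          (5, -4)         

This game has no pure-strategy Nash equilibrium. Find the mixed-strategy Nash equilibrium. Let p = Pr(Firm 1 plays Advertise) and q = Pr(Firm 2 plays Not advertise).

Firm 2's indifference between Not advertise and Advertise determines Firm 1's mixing probability p:
  Firm 2's payoff from Not advertise: p·(-3) + (1−p)·1 = -4p + 1
  Firm 2's payoff from Advertise: p·(-1) + (1−p)·(-4) = 3p - 4
  -4p + 1 = 3p - 4  ⇒  -7p = -5  ⇒  p = 5/7.
Firm 1's indifference between Advertise and Not advertise determines Firm 2's mixing probability q:
  Firm 1's expected payoff from Advertise: q·7 + (1−q)·(-1) = 8q - 1
  Firm 1's expected payoff from Not advertise: q·5 + (1−q)·5 = 5
  8q - 1 = 5  ⇒  8q = 6  ⇒  q = 3/4.

p = 5/7, q = 3/4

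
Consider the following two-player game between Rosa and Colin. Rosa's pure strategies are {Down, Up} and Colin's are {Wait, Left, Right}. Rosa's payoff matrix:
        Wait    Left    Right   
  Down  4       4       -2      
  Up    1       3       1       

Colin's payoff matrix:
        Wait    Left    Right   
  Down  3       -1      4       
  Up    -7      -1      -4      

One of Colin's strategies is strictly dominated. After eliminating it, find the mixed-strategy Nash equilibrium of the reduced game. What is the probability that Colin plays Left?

Colin's strategy Wait is strictly dominated by Right: 4 > 3 and -4 > -7. Eliminate Wait.
For Rosa to be willing to mix, Rosa must be indifferent between Down and Up, which pins down Colin's mix.
  Rosa's payoff to Down: q·4 + (1−q)·(-2) = 6q - 2
  Rosa's payoff to Up: q·3 + (1−q)·1 = 2q + 1
  6q - 2 = 2q + 1  ⇒  4q = 3  ⇒  q = 3/4.

q = 3/4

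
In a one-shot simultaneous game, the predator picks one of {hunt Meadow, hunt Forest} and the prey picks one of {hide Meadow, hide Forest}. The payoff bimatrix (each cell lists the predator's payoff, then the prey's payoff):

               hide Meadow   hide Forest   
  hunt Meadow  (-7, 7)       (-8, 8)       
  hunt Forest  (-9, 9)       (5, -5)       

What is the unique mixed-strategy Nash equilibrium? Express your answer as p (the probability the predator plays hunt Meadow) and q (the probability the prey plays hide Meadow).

The prey's indifference between hide Meadow and hide Forest determines the predator's mixing probability p:
  the prey's payoff to hide Meadow: p·7 + (1−p)·9 = -2p + 9
  the prey's payoff to hide Forest: p·8 + (1−p)·(-5) = 13p - 5
  -2p + 9 = 13p - 5  ⇒  -15p = -14  ⇒  p = 14/15.
In a mixed equilibrium the predator is indifferent between hunt Meadow and hunt Forest; this condition fixes q.
  the predator's payoff to hunt Meadow: q·(-7) + (1−q)·(-8) = q - 8
  the predator's payoff to hunt Forest: q·(-9) + (1−q)·5 = -14q + 5
  q - 8 = -14q + 5  ⇒  15q = 13  ⇒  q = 13/15.

p = 14/15, q = 13/15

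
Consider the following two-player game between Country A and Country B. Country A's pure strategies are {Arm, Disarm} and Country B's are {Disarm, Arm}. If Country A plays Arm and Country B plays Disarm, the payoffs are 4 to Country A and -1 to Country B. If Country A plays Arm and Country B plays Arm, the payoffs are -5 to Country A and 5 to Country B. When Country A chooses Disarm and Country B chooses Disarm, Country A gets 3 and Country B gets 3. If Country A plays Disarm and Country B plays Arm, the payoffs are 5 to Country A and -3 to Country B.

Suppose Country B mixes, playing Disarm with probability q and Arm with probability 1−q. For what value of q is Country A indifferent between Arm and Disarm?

q = 10/11

Set Country A's expected payoff from Arm equal to that from Disarm:
  Country A's payoff to Arm: q·4 + (1−q)·(-5) = 9q - 5
  Country A's payoff to Disarm: q·3 + (1−q)·5 = -2q + 5
  9q - 5 = -2q + 5  ⇒  11q = 10  ⇒  q = 10/11.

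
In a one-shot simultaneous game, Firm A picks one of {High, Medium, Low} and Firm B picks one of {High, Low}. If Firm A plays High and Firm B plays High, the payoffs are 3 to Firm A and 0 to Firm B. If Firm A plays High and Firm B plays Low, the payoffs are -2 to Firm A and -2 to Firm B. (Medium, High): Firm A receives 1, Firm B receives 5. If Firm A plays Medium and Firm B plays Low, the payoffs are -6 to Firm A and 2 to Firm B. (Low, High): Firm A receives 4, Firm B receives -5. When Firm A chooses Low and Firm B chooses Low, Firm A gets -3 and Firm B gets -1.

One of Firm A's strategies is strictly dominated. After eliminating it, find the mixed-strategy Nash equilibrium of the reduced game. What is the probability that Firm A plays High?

Firm A's strategy Medium is strictly dominated by Low: 4 > 1 and -3 > -6. Eliminate Medium.
For Firm B to be willing to mix, Firm B must be indifferent between High and Low, which pins down Firm A's mix.
  Firm B's expected payoff from High: p·0 + (1−p)·(-5) = 5p - 5
  Firm B's expected payoff from Low: p·(-2) + (1−p)·(-1) = -p - 1
  5p - 5 = -p - 1  ⇒  6p = 4  ⇒  p = 2/3.

p = 2/3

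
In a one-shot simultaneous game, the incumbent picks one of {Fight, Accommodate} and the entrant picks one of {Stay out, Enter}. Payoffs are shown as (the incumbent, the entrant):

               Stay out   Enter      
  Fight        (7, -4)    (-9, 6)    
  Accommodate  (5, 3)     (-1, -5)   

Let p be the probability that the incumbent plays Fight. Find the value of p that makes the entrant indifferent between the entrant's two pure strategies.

The incumbent's mix must leave the entrant indifferent between Stay out and Enter.
  the entrant's payoff from Stay out: p·(-4) + (1−p)·3 = -7p + 3
  the entrant's payoff from Enter: p·6 + (1−p)·(-5) = 11p - 5
  -7p + 3 = 11p - 5  ⇒  -18p = -8  ⇒  p = 4/9.

p = 4/9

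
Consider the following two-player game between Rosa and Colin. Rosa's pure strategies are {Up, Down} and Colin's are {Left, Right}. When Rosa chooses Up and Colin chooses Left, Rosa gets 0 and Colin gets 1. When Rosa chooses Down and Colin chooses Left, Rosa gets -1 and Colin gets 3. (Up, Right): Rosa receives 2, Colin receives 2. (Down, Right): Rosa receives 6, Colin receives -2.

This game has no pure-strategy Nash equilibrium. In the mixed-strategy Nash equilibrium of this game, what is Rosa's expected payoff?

For Rosa to be willing to mix, Rosa must be indifferent between Up and Down, which pins down Colin's mix.
  Rosa's payoff to Up: q·0 + (1−q)·2 = -2q + 2
  Rosa's payoff to Down: q·(-1) + (1−q)·6 = -7q + 6
  -2q + 2 = -7q + 6  ⇒  5q = 4  ⇒  q = 4/5.
At equilibrium Rosa is indifferent across rows, so Rosa's payoff equals the payoff from Up: (4/5)·0 + (1/5)·2 = 2/5.

2/5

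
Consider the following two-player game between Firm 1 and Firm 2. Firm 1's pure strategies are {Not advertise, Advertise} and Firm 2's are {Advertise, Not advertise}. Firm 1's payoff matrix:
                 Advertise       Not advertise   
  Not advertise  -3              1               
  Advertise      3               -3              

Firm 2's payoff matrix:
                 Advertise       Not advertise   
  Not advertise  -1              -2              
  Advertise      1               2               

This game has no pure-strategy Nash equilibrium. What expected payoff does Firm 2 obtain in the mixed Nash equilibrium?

Set Firm 2's expected payoff from Advertise equal to that from Not advertise:
  Firm 2's expected payoff from Advertise: p·(-1) + (1−p)·1 = -2p + 1
  Firm 2's expected payoff from Not advertise: p·(-2) + (1−p)·2 = -4p + 2
  -2p + 1 = -4p + 2  ⇒  2p = 1  ⇒  p = 1/2.
At equilibrium Firm 2 is indifferent across columns, so Firm 2's payoff equals the payoff from Advertise: (1/2)·(-1) + (1/2)·1 = 0.

0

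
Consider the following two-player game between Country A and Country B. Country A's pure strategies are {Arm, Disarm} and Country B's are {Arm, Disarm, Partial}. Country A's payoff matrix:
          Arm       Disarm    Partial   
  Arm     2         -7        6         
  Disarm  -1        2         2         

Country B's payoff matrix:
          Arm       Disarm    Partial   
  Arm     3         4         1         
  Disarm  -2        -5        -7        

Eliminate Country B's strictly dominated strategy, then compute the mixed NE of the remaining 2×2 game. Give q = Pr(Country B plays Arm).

q = 3/4

Country B's strategy Partial is strictly dominated by Disarm: 4 > 1 and -5 > -7. Eliminate Partial.
Set Country A's expected payoff from Arm equal to that from Disarm:
  Country A's payoff to Arm: q·2 + (1−q)·(-7) = 9q - 7
  Country A's payoff to Disarm: q·(-1) + (1−q)·2 = -3q + 2
  9q - 7 = -3q + 2  ⇒  12q = 9  ⇒  q = 3/4.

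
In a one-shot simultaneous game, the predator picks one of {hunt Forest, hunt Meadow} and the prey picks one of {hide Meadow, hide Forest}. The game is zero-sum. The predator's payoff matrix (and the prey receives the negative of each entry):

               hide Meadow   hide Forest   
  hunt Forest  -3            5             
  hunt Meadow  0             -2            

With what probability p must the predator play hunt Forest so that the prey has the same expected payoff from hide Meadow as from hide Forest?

p = 1/5

The predator's mix must leave the prey indifferent between hide Meadow and hide Forest.
  the prey's payoff to hide Meadow: p·3 + (1−p)·0 = 3p
  the prey's payoff to hide Forest: p·(-5) + (1−p)·2 = -7p + 2
  3p = -7p + 2  ⇒  10p = 2  ⇒  p = 1/5.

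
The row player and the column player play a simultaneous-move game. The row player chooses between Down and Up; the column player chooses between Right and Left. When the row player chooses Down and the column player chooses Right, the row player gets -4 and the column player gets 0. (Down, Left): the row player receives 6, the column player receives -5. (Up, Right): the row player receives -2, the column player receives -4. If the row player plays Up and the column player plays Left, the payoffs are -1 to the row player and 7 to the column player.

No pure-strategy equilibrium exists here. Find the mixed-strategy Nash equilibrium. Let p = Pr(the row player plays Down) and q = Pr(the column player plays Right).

For the column player to be willing to mix, the column player must be indifferent between Right and Left, which pins down the row player's mix.
  the column player's payoff to Right: p·0 + (1−p)·(-4) = 4p - 4
  the column player's payoff to Left: p·(-5) + (1−p)·7 = -12p + 7
  4p - 4 = -12p + 7  ⇒  16p = 11  ⇒  p = 11/16.
The column player's mix must leave the row player indifferent between Down and Up.
  the row player's expected payoff from Down: q·(-4) + (1−q)·6 = -10q + 6
  the row player's expected payoff from Up: q·(-2) + (1−q)·(-1) = -q - 1
  -10q + 6 = -q - 1  ⇒  -9q = -7  ⇒  q = 7/9.

p = 11/16, q = 7/9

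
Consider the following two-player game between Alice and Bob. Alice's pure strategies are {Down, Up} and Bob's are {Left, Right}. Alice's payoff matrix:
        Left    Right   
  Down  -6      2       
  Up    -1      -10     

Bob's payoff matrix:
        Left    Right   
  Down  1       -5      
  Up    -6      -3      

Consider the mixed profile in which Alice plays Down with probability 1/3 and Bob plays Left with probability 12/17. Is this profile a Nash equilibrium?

Yes

Check Bob's indifference given Alice's mix p = 1/3:
  payoff from Left = -11/3; payoff from Right = -11/3 — equal.
Check Alice's indifference given Bob's mix q = 12/17:
  payoff from Down = -62/17; payoff from Up = -62/17 — equal.
Both players are indifferent, so neither can profitably deviate.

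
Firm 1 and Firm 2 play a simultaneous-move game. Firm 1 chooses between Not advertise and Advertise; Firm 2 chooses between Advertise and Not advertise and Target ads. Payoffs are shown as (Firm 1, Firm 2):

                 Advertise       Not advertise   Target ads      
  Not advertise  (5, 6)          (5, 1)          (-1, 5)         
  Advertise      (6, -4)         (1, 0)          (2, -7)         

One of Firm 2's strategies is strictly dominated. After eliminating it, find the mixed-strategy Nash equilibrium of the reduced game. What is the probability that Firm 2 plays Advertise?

q = 4/5

Firm 2's strategy Target ads is strictly dominated by Advertise: 6 > 5 and -4 > -7. Eliminate Target ads.
Firm 2's mix must leave Firm 1 indifferent between Not advertise and Advertise.
  Firm 1's payoff to Not advertise: q·5 + (1−q)·5 = 5
  Firm 1's payoff to Advertise: q·6 + (1−q)·1 = 5q + 1
  5 = 5q + 1  ⇒  -5q = -4  ⇒  q = 4/5.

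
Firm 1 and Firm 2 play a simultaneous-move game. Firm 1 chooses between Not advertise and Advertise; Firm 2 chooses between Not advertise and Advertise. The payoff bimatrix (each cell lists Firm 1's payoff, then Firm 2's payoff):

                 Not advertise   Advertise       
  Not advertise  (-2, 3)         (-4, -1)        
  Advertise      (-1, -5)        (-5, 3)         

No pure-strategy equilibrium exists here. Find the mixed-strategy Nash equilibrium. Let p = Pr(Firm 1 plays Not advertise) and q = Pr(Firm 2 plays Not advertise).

In a mixed equilibrium Firm 2 is indifferent between Not advertise and Advertise; this condition fixes p.
  Firm 2's payoff from Not advertise: p·3 + (1−p)·(-5) = 8p - 5
  Firm 2's payoff from Advertise: p·(-1) + (1−p)·3 = -4p + 3
  8p - 5 = -4p + 3  ⇒  12p = 8  ⇒  p = 2/3.
In a mixed equilibrium Firm 1 is indifferent between Not advertise and Advertise; this condition fixes q.
  Firm 1's expected payoff from Not advertise: q·(-2) + (1−q)·(-4) = 2q - 4
  Firm 1's expected payoff from Advertise: q·(-1) + (1−q)·(-5) = 4q - 5
  2q - 4 = 4q - 5  ⇒  -2q = -1  ⇒  q = 1/2.

p = 2/3, q = 1/2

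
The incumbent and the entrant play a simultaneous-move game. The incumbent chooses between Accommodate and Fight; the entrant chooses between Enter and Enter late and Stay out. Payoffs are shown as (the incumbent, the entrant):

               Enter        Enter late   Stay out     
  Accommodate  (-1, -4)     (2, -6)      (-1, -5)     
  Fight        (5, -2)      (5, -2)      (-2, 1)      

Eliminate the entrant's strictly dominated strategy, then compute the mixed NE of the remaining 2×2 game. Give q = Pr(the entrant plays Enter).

The entrant's strategy Enter late is strictly dominated by Stay out: -5 > -6 and 1 > -2. Eliminate Enter late.
The entrant's mix must leave the incumbent indifferent between Accommodate and Fight.
  the incumbent's payoff from Accommodate: q·(-1) + (1−q)·(-1) = -1
  the incumbent's payoff from Fight: q·5 + (1−q)·(-2) = 7q - 2
  -1 = 7q - 2  ⇒  -7q = -1  ⇒  q = 1/7.

q = 1/7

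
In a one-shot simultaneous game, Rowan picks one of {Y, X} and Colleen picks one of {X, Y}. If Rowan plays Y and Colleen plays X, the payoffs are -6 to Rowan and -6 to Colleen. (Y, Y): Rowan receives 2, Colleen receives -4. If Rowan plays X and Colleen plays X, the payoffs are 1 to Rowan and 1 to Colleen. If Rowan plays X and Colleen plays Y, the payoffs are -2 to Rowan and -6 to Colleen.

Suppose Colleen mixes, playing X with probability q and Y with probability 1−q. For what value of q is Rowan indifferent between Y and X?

Set Rowan's expected payoff from Y equal to that from X:
  Rowan's payoff from Y: q·(-6) + (1−q)·2 = -8q + 2
  Rowan's payoff from X: q·1 + (1−q)·(-2) = 3q - 2
  -8q + 2 = 3q - 2  ⇒  -11q = -4  ⇒  q = 4/11.

q = 4/11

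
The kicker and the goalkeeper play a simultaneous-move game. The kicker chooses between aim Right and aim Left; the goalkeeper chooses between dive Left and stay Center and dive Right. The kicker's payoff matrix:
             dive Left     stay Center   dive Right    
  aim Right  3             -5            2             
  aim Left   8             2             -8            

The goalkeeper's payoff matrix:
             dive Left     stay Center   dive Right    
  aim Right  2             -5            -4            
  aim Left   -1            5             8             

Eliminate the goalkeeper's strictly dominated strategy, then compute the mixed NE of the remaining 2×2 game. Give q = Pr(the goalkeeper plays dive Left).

q = 2/3

The goalkeeper's strategy stay Center is strictly dominated by dive Right: -4 > -5 and 8 > 5. Eliminate stay Center.
Set the kicker's expected payoff from aim Right equal to that from aim Left:
  the kicker's payoff from aim Right: q·3 + (1−q)·2 = q + 2
  the kicker's payoff from aim Left: q·8 + (1−q)·(-8) = 16q - 8
  q + 2 = 16q - 8  ⇒  -15q = -10  ⇒  q = 2/3.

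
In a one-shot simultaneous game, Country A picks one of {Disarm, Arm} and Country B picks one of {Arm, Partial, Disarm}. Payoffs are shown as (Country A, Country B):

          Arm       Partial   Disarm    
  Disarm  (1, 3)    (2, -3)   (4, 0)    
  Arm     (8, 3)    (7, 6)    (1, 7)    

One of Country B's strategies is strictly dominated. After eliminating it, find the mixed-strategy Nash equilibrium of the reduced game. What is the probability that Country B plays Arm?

q = 3/10

Country B's strategy Partial is strictly dominated by Disarm: 0 > -3 and 7 > 6. Eliminate Partial.
In a mixed equilibrium Country A is indifferent between Disarm and Arm; this condition fixes q.
  Country A's payoff from Disarm: q·1 + (1−q)·4 = -3q + 4
  Country A's payoff from Arm: q·8 + (1−q)·1 = 7q + 1
  -3q + 4 = 7q + 1  ⇒  -10q = -3  ⇒  q = 3/10.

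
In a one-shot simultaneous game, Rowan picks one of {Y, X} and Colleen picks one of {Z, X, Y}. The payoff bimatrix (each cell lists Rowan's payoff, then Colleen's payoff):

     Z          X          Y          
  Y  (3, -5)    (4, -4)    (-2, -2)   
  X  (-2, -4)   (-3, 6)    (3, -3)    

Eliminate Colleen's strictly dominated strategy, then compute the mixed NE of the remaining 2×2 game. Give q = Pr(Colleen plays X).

q = 5/12

Colleen's strategy Z is strictly dominated by Y: -2 > -5 and -3 > -4. Eliminate Z.
In a mixed equilibrium Rowan is indifferent between Y and X; this condition fixes q.
  Rowan's payoff to Y: q·4 + (1−q)·(-2) = 6q - 2
  Rowan's payoff to X: q·(-3) + (1−q)·3 = -6q + 3
  6q - 2 = -6q + 3  ⇒  12q = 5  ⇒  q = 5/12.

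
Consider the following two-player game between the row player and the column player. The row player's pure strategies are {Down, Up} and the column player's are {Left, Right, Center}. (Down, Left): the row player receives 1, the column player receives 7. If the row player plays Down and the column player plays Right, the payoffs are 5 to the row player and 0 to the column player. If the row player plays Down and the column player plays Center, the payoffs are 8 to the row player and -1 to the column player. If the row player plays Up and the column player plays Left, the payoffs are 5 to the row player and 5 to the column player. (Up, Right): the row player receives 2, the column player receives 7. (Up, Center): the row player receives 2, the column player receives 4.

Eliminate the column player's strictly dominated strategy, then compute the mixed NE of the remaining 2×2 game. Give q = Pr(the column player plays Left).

The column player's strategy Center is strictly dominated by Right: 0 > -1 and 7 > 4. Eliminate Center.
For the row player to be willing to mix, the row player must be indifferent between Down and Up, which pins down the column player's mix.
  the row player's payoff to Down: q·1 + (1−q)·5 = -4q + 5
  the row player's payoff to Up: q·5 + (1−q)·2 = 3q + 2
  -4q + 5 = 3q + 2  ⇒  -7q = -3  ⇒  q = 3/7.

q = 3/7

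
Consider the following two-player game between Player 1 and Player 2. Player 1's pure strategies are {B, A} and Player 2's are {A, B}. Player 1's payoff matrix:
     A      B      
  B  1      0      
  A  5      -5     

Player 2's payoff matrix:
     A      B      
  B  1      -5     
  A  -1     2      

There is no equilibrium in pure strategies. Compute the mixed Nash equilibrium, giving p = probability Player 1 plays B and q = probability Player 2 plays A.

p = 1/3, q = 5/9

Player 2's indifference between A and B determines Player 1's mixing probability p:
  Player 2's expected payoff from A: p·1 + (1−p)·(-1) = 2p - 1
  Player 2's expected payoff from B: p·(-5) + (1−p)·2 = -7p + 2
  2p - 1 = -7p + 2  ⇒  9p = 3  ⇒  p = 1/3.
In a mixed equilibrium Player 1 is indifferent between B and A; this condition fixes q.
  Player 1's expected payoff from B: q·1 + (1−q)·0 = q
  Player 1's expected payoff from A: q·5 + (1−q)·(-5) = 10q - 5
  q = 10q - 5  ⇒  -9q = -5  ⇒  q = 5/9.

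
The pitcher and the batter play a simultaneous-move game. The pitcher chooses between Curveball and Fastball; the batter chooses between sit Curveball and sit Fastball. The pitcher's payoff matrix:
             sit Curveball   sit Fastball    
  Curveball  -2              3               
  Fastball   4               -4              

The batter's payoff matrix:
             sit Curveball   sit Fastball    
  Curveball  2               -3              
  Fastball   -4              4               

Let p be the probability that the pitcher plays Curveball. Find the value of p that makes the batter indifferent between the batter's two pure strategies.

Set the batter's expected payoff from sit Curveball equal to that from sit Fastball:
  the batter's payoff to sit Curveball: p·2 + (1−p)·(-4) = 6p - 4
  the batter's payoff to sit Fastball: p·(-3) + (1−p)·4 = -7p + 4
  6p - 4 = -7p + 4  ⇒  13p = 8  ⇒  p = 8/13.

p = 8/13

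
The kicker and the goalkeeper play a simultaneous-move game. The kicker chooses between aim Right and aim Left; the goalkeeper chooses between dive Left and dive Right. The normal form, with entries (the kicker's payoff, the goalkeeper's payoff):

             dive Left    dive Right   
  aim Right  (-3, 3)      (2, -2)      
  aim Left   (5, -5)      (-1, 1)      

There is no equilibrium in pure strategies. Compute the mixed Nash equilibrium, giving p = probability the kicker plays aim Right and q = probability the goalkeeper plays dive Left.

p = 6/11, q = 3/11

Set the goalkeeper's expected payoff from dive Left equal to that from dive Right:
  the goalkeeper's payoff from dive Left: p·3 + (1−p)·(-5) = 8p - 5
  the goalkeeper's payoff from dive Right: p·(-2) + (1−p)·1 = -3p + 1
  8p - 5 = -3p + 1  ⇒  11p = 6  ⇒  p = 6/11.
The kicker's indifference between aim Right and aim Left determines the goalkeeper's mixing probability q:
  the kicker's expected payoff from aim Right: q·(-3) + (1−q)·2 = -5q + 2
  the kicker's expected payoff from aim Left: q·5 + (1−q)·(-1) = 6q - 1
  -5q + 2 = 6q - 1  ⇒  -11q = -3  ⇒  q = 3/11.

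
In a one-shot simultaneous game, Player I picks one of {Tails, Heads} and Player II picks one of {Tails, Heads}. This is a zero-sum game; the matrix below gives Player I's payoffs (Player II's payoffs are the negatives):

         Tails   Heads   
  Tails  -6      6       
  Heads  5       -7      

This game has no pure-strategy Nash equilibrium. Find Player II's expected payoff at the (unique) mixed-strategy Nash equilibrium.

For Player II to be willing to mix, Player II must be indifferent between Tails and Heads, which pins down Player I's mix.
  Player II's payoff from Tails: p·6 + (1−p)·(-5) = 11p - 5
  Player II's payoff from Heads: p·(-6) + (1−p)·7 = -13p + 7
  11p - 5 = -13p + 7  ⇒  24p = 12  ⇒  p = 1/2.
At equilibrium Player II is indifferent across columns, so Player II's payoff equals the payoff from Tails: (1/2)·6 + (1/2)·(-5) = 1/2.

1/2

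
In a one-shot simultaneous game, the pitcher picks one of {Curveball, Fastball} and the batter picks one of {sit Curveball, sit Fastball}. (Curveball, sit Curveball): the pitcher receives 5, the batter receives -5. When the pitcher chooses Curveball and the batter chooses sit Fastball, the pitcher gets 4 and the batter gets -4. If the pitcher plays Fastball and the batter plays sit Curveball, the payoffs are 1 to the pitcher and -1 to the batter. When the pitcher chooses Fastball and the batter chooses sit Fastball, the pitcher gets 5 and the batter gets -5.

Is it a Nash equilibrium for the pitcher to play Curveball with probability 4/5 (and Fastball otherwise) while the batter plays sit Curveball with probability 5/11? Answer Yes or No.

Given the batter's mix q = 5/11, the pitcher's payoff from Curveball is 49/11 but from Fastball is 35/11. The pitcher strictly prefers Curveball, so the pitcher would not mix.
So the proposed profile is not a Nash equilibrium.

No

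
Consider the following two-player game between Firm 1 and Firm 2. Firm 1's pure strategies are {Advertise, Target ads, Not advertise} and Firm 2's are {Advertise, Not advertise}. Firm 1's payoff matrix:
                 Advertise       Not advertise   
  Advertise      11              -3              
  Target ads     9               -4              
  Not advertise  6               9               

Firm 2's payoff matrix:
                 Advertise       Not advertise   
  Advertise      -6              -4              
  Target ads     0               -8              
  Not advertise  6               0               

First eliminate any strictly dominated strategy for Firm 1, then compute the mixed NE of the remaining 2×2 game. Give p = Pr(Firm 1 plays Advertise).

Firm 1's strategy Target ads is strictly dominated by Advertise: 11 > 9 and -3 > -4. Eliminate Target ads.
In a mixed equilibrium Firm 2 is indifferent between Advertise and Not advertise; this condition fixes p.
  Firm 2's expected payoff from Advertise: p·(-6) + (1−p)·6 = -12p + 6
  Firm 2's expected payoff from Not advertise: p·(-4) + (1−p)·0 = -4p
  -12p + 6 = -4p  ⇒  -8p = -6  ⇒  p = 3/4.

p = 3/4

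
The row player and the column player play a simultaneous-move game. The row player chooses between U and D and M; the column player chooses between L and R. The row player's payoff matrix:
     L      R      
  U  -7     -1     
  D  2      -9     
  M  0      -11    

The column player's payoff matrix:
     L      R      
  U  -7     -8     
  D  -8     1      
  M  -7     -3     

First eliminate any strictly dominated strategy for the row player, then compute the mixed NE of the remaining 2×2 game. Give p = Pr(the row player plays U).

p = 9/10

The row player's strategy M is strictly dominated by D: 2 > 0 and -9 > -11. Eliminate M.
Set the column player's expected payoff from L equal to that from R:
  the column player's expected payoff from L: p·(-7) + (1−p)·(-8) = p - 8
  the column player's expected payoff from R: p·(-8) + (1−p)·1 = -9p + 1
  p - 8 = -9p + 1  ⇒  10p = 9  ⇒  p = 9/10.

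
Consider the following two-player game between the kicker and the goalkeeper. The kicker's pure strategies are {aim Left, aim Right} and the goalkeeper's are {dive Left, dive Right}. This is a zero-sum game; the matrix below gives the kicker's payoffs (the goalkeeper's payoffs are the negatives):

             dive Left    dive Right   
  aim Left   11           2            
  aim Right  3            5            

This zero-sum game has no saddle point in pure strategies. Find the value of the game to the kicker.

In a mixed equilibrium the kicker is indifferent between aim Left and aim Right; this condition fixes q.
  the kicker's payoff to aim Left: q·11 + (1−q)·2 = 9q + 2
  the kicker's payoff to aim Right: q·3 + (1−q)·5 = -2q + 5
  9q + 2 = -2q + 5  ⇒  11q = 3  ⇒  q = 3/11.
The value is the kicker's expected payoff against this mix (using aim Left): (3/11)·11 + (8/11)·2 = 49/11.

v = 49/11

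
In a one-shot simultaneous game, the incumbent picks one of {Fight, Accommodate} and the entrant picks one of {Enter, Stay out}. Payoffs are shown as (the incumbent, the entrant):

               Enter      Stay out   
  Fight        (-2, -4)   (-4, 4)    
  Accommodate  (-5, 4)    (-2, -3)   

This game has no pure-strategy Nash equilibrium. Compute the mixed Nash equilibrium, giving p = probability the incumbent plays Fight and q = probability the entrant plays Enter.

The entrant's indifference between Enter and Stay out determines the incumbent's mixing probability p:
  the entrant's payoff to Enter: p·(-4) + (1−p)·4 = -8p + 4
  the entrant's payoff to Stay out: p·4 + (1−p)·(-3) = 7p - 3
  -8p + 4 = 7p - 3  ⇒  -15p = -7  ⇒  p = 7/15.
Set the incumbent's expected payoff from Fight equal to that from Accommodate:
  the incumbent's payoff to Fight: q·(-2) + (1−q)·(-4) = 2q - 4
  the incumbent's payoff to Accommodate: q·(-5) + (1−q)·(-2) = -3q - 2
  2q - 4 = -3q - 2  ⇒  5q = 2  ⇒  q = 2/5.

p = 7/15, q = 2/5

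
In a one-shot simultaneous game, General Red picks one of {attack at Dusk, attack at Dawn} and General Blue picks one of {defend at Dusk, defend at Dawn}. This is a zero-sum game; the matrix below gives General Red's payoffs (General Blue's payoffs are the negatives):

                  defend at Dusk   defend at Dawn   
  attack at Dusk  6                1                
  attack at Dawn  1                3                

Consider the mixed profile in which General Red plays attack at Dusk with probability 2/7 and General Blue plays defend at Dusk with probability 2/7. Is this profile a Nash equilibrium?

Check General Blue's indifference given General Red's mix p = 2/7:
  payoff from defend at Dusk = -17/7; payoff from defend at Dawn = -17/7 — equal.
Check General Red's indifference given General Blue's mix q = 2/7:
  payoff from attack at Dusk = 17/7; payoff from attack at Dawn = 17/7 — equal.
Both players are indifferent, so neither can profitably deviate.

Yes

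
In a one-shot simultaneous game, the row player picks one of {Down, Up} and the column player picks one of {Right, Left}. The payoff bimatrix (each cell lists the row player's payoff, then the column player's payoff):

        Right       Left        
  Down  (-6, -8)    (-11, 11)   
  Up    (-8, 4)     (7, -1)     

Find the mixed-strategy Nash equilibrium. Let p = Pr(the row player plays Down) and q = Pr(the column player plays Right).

For the column player to be willing to mix, the column player must be indifferent between Right and Left, which pins down the row player's mix.
  the column player's payoff to Right: p·(-8) + (1−p)·4 = -12p + 4
  the column player's payoff to Left: p·11 + (1−p)·(-1) = 12p - 1
  -12p + 4 = 12p - 1  ⇒  -24p = -5  ⇒  p = 5/24.
In a mixed equilibrium the row player is indifferent between Down and Up; this condition fixes q.
  the row player's expected payoff from Down: q·(-6) + (1−q)·(-11) = 5q - 11
  the row player's expected payoff from Up: q·(-8) + (1−q)·7 = -15q + 7
  5q - 11 = -15q + 7  ⇒  20q = 18  ⇒  q = 9/10.

p = 5/24, q = 9/10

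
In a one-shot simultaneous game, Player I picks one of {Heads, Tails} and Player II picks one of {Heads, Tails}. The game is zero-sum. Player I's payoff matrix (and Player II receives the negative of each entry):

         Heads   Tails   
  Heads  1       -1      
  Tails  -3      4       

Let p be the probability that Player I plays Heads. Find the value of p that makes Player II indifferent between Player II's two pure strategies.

Player I's mix must leave Player II indifferent between Heads and Tails.
  Player II's payoff from Heads: p·(-1) + (1−p)·3 = -4p + 3
  Player II's payoff from Tails: p·1 + (1−p)·(-4) = 5p - 4
  -4p + 3 = 5p - 4  ⇒  -9p = -7  ⇒  p = 7/9.

p = 7/9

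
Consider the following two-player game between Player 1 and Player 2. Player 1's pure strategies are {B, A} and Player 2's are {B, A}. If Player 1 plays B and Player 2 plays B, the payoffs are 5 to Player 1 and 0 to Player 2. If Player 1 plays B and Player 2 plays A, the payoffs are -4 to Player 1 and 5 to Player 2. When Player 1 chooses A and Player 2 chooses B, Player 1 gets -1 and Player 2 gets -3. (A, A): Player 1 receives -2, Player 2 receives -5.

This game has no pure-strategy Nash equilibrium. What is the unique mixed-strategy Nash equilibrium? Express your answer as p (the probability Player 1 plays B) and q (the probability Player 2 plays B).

p = 2/7, q = 1/4

For Player 2 to be willing to mix, Player 2 must be indifferent between B and A, which pins down Player 1's mix.
  Player 2's payoff from B: p·0 + (1−p)·(-3) = 3p - 3
  Player 2's payoff from A: p·5 + (1−p)·(-5) = 10p - 5
  3p - 3 = 10p - 5  ⇒  -7p = -2  ⇒  p = 2/7.
In a mixed equilibrium Player 1 is indifferent between B and A; this condition fixes q.
  Player 1's expected payoff from B: q·5 + (1−q)·(-4) = 9q - 4
  Player 1's expected payoff from A: q·(-1) + (1−q)·(-2) = q - 2
  9q - 4 = q - 2  ⇒  8q = 2  ⇒  q = 1/4.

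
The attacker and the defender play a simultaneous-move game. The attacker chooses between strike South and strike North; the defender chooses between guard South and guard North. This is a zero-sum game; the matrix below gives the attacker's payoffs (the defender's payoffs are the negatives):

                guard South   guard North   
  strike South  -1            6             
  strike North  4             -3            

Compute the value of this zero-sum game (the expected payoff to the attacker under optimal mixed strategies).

v = 3/2

The attacker's indifference between strike South and strike North determines the defender's mixing probability q:
  the attacker's payoff to strike South: q·(-1) + (1−q)·6 = -7q + 6
  the attacker's payoff to strike North: q·4 + (1−q)·(-3) = 7q - 3
  -7q + 6 = 7q - 3  ⇒  -14q = -9  ⇒  q = 9/14.
The value is the attacker's expected payoff against this mix (using strike South): (9/14)·(-1) + (5/14)·6 = 3/2.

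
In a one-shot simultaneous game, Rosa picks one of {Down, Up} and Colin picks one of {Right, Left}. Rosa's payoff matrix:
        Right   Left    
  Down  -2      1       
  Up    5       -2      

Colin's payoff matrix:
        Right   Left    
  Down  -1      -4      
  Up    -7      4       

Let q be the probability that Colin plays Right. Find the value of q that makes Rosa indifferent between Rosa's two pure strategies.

Colin's mix must leave Rosa indifferent between Down and Up.
  Rosa's expected payoff from Down: q·(-2) + (1−q)·1 = -3q + 1
  Rosa's expected payoff from Up: q·5 + (1−q)·(-2) = 7q - 2
  -3q + 1 = 7q - 2  ⇒  -10q = -3  ⇒  q = 3/10.

q = 3/10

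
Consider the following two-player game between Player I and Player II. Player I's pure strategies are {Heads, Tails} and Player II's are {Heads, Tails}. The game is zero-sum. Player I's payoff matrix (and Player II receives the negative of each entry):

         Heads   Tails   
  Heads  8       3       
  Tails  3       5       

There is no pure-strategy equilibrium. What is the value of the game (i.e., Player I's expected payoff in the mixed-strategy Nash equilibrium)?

Player I's indifference between Heads and Tails determines Player II's mixing probability q:
  Player I's payoff to Heads: q·8 + (1−q)·3 = 5q + 3
  Player I's payoff to Tails: q·3 + (1−q)·5 = -2q + 5
  5q + 3 = -2q + 5  ⇒  7q = 2  ⇒  q = 2/7.
The value is Player I's expected payoff against this mix (using Heads): (2/7)·8 + (5/7)·3 = 31/7.

v = 31/7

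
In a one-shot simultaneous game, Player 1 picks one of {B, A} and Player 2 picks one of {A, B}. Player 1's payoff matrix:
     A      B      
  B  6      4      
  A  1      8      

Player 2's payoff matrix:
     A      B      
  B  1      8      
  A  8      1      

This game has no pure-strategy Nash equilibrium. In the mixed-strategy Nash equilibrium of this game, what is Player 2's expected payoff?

In a mixed equilibrium Player 2 is indifferent between A and B; this condition fixes p.
  Player 2's payoff to A: p·1 + (1−p)·8 = -7p + 8
  Player 2's payoff to B: p·8 + (1−p)·1 = 7p + 1
  -7p + 8 = 7p + 1  ⇒  -14p = -7  ⇒  p = 1/2.
At equilibrium Player 2 is indifferent across columns, so Player 2's payoff equals the payoff from A: (1/2)·1 + (1/2)·8 = 9/2.

9/2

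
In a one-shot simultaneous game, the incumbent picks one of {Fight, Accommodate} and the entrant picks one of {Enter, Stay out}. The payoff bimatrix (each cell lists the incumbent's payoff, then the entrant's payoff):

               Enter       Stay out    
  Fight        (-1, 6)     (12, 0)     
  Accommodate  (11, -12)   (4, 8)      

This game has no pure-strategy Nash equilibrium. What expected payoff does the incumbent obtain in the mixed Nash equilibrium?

Set the incumbent's expected payoff from Fight equal to that from Accommodate:
  the incumbent's expected payoff from Fight: q·(-1) + (1−q)·12 = -13q + 12
  the incumbent's expected payoff from Accommodate: q·11 + (1−q)·4 = 7q + 4
  -13q + 12 = 7q + 4  ⇒  -20q = -8  ⇒  q = 2/5.
At equilibrium the incumbent is indifferent across rows, so the incumbent's payoff equals the payoff from Fight: (2/5)·(-1) + (3/5)·12 = 34/5.

34/5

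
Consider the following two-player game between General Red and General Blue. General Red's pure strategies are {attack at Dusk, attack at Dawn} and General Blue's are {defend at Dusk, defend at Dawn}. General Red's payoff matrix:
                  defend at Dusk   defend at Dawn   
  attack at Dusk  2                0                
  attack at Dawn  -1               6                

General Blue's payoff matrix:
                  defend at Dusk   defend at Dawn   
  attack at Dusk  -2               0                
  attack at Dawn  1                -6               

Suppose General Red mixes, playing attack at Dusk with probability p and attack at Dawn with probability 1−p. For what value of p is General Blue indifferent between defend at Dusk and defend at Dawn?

For General Blue to be willing to mix, General Blue must be indifferent between defend at Dusk and defend at Dawn, which pins down General Red's mix.
  General Blue's expected payoff from defend at Dusk: p·(-2) + (1−p)·1 = -3p + 1
  General Blue's expected payoff from defend at Dawn: p·0 + (1−p)·(-6) = 6p - 6
  -3p + 1 = 6p - 6  ⇒  -9p = -7  ⇒  p = 7/9.

p = 7/9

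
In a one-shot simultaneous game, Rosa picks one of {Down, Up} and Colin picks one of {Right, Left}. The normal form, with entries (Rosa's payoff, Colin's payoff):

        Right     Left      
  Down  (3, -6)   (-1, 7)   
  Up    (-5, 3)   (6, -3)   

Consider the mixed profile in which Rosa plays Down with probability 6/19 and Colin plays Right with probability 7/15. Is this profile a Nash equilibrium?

Check Colin's indifference given Rosa's mix p = 6/19:
  payoff from Right = 3/19; payoff from Left = 3/19 — equal.
Check Rosa's indifference given Colin's mix q = 7/15:
  payoff from Down = 13/15; payoff from Up = 13/15 — equal.
Both players are indifferent, so neither can profitably deviate.

Yes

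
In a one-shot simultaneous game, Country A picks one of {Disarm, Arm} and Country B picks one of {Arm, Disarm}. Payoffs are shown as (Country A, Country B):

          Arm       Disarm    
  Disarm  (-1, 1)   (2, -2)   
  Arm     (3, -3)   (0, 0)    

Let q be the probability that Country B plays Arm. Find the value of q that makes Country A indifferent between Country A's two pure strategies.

Country B's mix must leave Country A indifferent between Disarm and Arm.
  Country A's expected payoff from Disarm: q·(-1) + (1−q)·2 = -3q + 2
  Country A's expected payoff from Arm: q·3 + (1−q)·0 = 3q
  -3q + 2 = 3q  ⇒  -6q = -2  ⇒  q = 1/3.

q = 1/3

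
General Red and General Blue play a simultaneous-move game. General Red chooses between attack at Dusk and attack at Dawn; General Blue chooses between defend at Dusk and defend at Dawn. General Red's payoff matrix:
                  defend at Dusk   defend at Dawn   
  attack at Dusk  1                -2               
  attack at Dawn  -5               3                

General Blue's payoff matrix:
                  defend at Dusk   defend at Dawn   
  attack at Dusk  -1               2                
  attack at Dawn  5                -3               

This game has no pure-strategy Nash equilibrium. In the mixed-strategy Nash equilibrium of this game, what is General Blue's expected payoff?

7/11

Set General Blue's expected payoff from defend at Dusk equal to that from defend at Dawn:
  General Blue's payoff to defend at Dusk: p·(-1) + (1−p)·5 = -6p + 5
  General Blue's payoff to defend at Dawn: p·2 + (1−p)·(-3) = 5p - 3
  -6p + 5 = 5p - 3  ⇒  -11p = -8  ⇒  p = 8/11.
At equilibrium General Blue is indifferent across columns, so General Blue's payoff equals the payoff from defend at Dusk: (8/11)·(-1) + (3/11)·5 = 7/11.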